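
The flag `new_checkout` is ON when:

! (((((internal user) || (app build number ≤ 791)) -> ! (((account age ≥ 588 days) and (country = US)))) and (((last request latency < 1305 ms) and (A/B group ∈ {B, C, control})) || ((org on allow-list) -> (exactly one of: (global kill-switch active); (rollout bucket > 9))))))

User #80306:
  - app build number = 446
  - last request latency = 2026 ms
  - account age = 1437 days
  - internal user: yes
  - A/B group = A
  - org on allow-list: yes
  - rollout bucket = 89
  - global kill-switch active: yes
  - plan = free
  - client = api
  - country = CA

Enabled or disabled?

Atomic conditions:
  internal user: yes → true
  app build number ≤ 791: 446 ≤ 791 is true
  account age ≥ 588 days: 1437 ≥ 588 is true
  country = US: CA == US is false
  last request latency < 1305 ms: 2026 < 1305 is false
  A/B group ∈ {B, C, control}: A is not in the set → false
  org on allow-list: yes → true
  global kill-switch active: yes → true
  rollout bucket > 9: 89 > 9 is true
Combine:
[1.1.1] true OR true = true
[1.1.2.1] true AND false = false
[1.1.2] NOT false = true
[1.1] true → true = true
[1.2.1] false AND false = false
[1.2.2.2] exactly-one(true, true) = false
[1.2.2] true → false = false
[1.2] false OR false = false
[1] true AND false = false
[root] NOT false = true
Overall: true → enabled

Enabled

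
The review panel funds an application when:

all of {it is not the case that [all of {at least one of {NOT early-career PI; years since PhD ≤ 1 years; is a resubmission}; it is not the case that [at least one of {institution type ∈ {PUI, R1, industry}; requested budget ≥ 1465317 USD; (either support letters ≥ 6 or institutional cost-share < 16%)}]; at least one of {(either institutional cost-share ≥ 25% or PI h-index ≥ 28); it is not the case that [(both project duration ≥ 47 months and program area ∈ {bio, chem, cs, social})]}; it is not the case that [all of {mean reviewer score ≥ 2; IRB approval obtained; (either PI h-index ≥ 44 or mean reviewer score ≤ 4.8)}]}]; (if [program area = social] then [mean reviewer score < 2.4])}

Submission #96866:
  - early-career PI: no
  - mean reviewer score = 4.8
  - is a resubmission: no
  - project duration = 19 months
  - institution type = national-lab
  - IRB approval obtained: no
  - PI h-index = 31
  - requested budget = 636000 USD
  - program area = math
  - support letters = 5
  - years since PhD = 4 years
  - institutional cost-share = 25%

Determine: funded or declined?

Declined

Atomic conditions:
  NOT early-career PI: no → true
  years since PhD ≤ 1 years: 4 ≤ 1 is false
  is a resubmission: no → false
  institution type ∈ {PUI, R1, industry}: national-lab is not in the set → false
  requested budget ≥ 1465317 USD: 636000 ≥ 1465317 is false
  support letters ≥ 6: 5 ≥ 6 is false
  institutional cost-share < 16%: 25 < 16 is false
  institutional cost-share ≥ 25%: 25 ≥ 25 is true
  PI h-index ≥ 28: 31 ≥ 28 is true
  project duration ≥ 47 months: 19 ≥ 47 is false
  program area ∈ {bio, chem, cs, social}: math is not in the set → false
  mean reviewer score ≥ 2: 4.8 ≥ 2 is true
  IRB approval obtained: no → false
  PI h-index ≥ 44: 31 ≥ 44 is false
  mean reviewer score ≤ 4.8: 4.8 ≤ 4.8 is true
  program area = social: math == social is false
  mean reviewer score < 2.4: 4.8 < 2.4 is false
Combine:
[1.1.1] true OR false OR false = true
[1.1.2.1.3] false OR false = false
[1.1.2.1] false OR false OR false = false
[1.1.2] NOT false = true
[1.1.3.1] true OR true = true
[1.1.3.2.1] false AND false = false
[1.1.3.2] NOT false = true
[1.1.3] true OR true = true
[1.1.4.1.3] false OR true = true
[1.1.4.1] true AND false AND true = false
[1.1.4] NOT false = true
[1.1] true AND true AND true AND true = true
[1] NOT true = false
[2] false → false (antecedent false ⇒ implication holds) = true
[root] false AND true = false
Overall: false → declined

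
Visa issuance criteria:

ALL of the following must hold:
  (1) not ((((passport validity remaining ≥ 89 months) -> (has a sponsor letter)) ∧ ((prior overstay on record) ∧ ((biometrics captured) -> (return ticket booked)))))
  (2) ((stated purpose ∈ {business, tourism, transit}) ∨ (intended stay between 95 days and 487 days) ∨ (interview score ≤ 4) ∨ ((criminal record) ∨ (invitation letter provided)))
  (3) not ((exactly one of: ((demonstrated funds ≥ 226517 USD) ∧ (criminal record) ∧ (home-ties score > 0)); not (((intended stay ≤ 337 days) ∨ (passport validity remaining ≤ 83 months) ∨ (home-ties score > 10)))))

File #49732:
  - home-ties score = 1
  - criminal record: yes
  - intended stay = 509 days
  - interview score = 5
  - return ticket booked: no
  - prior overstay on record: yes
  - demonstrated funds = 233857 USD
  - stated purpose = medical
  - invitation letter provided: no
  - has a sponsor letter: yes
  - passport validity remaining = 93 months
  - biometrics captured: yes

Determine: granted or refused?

Atomic conditions:
  passport validity remaining ≥ 89 months: 93 ≥ 89 is true
  has a sponsor letter: yes → true
  prior overstay on record: yes → true
  biometrics captured: yes → true
  return ticket booked: no → false
  stated purpose ∈ {business, tourism, transit}: medical is not in the set → false
  intended stay between 95 days and 487 days: 509 in [95, 487] is false
  interview score ≤ 4: 5 ≤ 4 is false
  criminal record: yes → true
  invitation letter provided: no → false
  demonstrated funds ≥ 226517 USD: 233857 ≥ 226517 is true
  home-ties score > 0: 1 > 0 is true
  intended stay ≤ 337 days: 509 ≤ 337 is false
  passport validity remaining ≤ 83 months: 93 ≤ 83 is false
  home-ties score > 10: 1 > 10 is false
Combine:
[1.1.1] true → true = true
[1.1.2.2] true → false = false
[1.1.2] true AND false = false
[1.1] true AND false = false
[1] NOT false = true
[2.4] true OR false = true
[2] false OR false OR false OR true = true
[3.1.1] true AND true AND true = true
[3.1.2.1] false OR false OR false = false
[3.1.2] NOT false = true
[3.1] exactly-one(true, true) = false
[3] NOT false = true
[root] true AND true AND true = true
Overall: true → granted

Granted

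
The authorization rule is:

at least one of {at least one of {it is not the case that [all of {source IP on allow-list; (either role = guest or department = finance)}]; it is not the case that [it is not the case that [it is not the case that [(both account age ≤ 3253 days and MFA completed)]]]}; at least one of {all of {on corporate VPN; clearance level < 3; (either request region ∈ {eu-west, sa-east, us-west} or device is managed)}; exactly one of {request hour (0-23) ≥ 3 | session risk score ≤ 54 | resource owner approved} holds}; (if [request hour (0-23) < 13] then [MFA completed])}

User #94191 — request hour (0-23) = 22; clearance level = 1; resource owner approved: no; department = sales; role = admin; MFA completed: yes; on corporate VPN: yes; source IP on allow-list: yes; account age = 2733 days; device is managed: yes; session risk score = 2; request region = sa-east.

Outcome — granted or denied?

Atomic conditions:
  source IP on allow-list: yes → true
  role = guest: admin == guest is false
  department = finance: sales == finance is false
  account age ≤ 3253 days: 2733 ≤ 3253 is true
  MFA completed: yes → true
  on corporate VPN: yes → true
  clearance level < 3: 1 < 3 is true
  request region ∈ {eu-west, sa-east, us-west}: sa-east is in the set → true
  device is managed: yes → true
  request hour (0-23) ≥ 3: 22 ≥ 3 is true
  session risk score ≤ 54: 2 ≤ 54 is true
  resource owner approved: no → false
  request hour (0-23) < 13: 22 < 13 is false
Combine:
[1.1.1.2] false OR false = false
[1.1.1] true AND false = false
[1.1] NOT false = true
[1.2.1.1.1] true AND true = true
[1.2.1.1] NOT true = false
[1.2.1] NOT false = true
[1.2] NOT true = false
[1] true OR false = true
[2.1.3] true OR true = true
[2.1] true AND true AND true = true
[2.2] exactly-one(true, true, false) = false
[2] true OR false = true
[3] false → true (antecedent false ⇒ implication holds) = true
[root] true OR true OR true = true
Overall: true → granted

Granted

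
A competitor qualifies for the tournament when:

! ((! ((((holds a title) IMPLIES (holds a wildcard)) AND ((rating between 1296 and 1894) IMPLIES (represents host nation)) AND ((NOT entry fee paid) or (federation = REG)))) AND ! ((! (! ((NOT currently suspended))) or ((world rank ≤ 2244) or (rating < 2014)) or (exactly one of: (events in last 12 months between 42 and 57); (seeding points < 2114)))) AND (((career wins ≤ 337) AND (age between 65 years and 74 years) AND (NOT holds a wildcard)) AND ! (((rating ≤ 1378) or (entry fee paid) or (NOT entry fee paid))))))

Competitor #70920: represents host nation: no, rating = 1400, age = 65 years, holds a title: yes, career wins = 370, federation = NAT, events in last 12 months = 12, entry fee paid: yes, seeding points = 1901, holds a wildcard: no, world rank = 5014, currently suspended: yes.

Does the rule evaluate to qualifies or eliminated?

Qualifies

Atomic conditions:
  holds a title: yes → true
  holds a wildcard: no → false
  rating between 1296 and 1894: 1400 in [1296, 1894] is true
  represents host nation: no → false
  NOT entry fee paid: yes → false
  federation = REG: NAT == REG is false
  NOT currently suspended: yes → false
  world rank ≤ 2244: 5014 ≤ 2244 is false
  rating < 2014: 1400 < 2014 is true
  events in last 12 months between 42 and 57: 12 in [42, 57] is false
  seeding points < 2114: 1901 < 2114 is true
  career wins ≤ 337: 370 ≤ 337 is false
  age between 65 years and 74 years: 65 in [65, 74] is true
  NOT holds a wildcard: no → true
  rating ≤ 1378: 1400 ≤ 1378 is false
  entry fee paid: yes → true
Combine:
[1.1.1.1] true → false = false
[1.1.1.2] true → false = false
[1.1.1.3] false OR false = false
[1.1.1] false AND false AND false = false
[1.1] NOT false = true
[1.2.1.1.1] NOT false = true
[1.2.1.1] NOT true = false
[1.2.1.2] false OR true = true
[1.2.1.3] exactly-one(false, true) = true
[1.2.1] false OR true OR true = true
[1.2] NOT true = false
[1.3.1] false AND true AND true = false
[1.3.2.1] false OR true OR false = true
[1.3.2] NOT true = false
[1.3] false AND false = false
[1] true AND false AND false = false
[root] NOT false = true
Overall: true → qualifies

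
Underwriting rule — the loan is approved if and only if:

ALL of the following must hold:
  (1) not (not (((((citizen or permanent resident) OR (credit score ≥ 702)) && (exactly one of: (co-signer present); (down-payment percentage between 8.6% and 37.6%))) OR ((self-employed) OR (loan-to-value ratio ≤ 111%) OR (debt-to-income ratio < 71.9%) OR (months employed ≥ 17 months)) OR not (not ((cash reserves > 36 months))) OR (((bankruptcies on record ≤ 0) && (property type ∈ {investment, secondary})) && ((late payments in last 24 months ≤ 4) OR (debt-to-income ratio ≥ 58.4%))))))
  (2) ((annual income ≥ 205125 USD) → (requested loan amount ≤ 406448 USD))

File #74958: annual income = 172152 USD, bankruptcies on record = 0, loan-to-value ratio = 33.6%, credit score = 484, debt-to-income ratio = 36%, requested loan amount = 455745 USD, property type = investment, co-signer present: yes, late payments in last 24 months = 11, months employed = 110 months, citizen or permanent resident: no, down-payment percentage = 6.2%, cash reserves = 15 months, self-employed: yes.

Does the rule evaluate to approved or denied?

Approved

Atomic conditions:
  citizen or permanent resident: no → false
  credit score ≥ 702: 484 ≥ 702 is false
  co-signer present: yes → true
  down-payment percentage between 8.6% and 37.6%: 6.2 in [8.6, 37.6] is false
  self-employed: yes → true
  loan-to-value ratio ≤ 111%: 33.6 ≤ 111 is true
  debt-to-income ratio < 71.9%: 36 < 71.9 is true
  months employed ≥ 17 months: 110 ≥ 17 is true
  cash reserves > 36 months: 15 > 36 is false
  bankruptcies on record ≤ 0: 0 ≤ 0 is true
  property type ∈ {investment, secondary}: investment is in the set → true
  late payments in last 24 months ≤ 4: 11 ≤ 4 is false
  debt-to-income ratio ≥ 58.4%: 36 ≥ 58.4 is false
  annual income ≥ 205125 USD: 172152 ≥ 205125 is false
  requested loan amount ≤ 406448 USD: 455745 ≤ 406448 is false
Combine:
[1.1.1.1.1] false OR false = false
[1.1.1.1.2] exactly-one(true, false) = true
[1.1.1.1] false AND true = false
[1.1.1.2] true OR true OR true OR true = true
[1.1.1.3.1] NOT false = true
[1.1.1.3] NOT true = false
[1.1.1.4.1] true AND true = true
[1.1.1.4.2] false OR false = false
[1.1.1.4] true AND false = false
[1.1.1] false OR true OR false OR false = true
[1.1] NOT true = false
[1] NOT false = true
[2] false → false (antecedent false ⇒ implication holds) = true
[root] true AND true = true
Overall: true → approved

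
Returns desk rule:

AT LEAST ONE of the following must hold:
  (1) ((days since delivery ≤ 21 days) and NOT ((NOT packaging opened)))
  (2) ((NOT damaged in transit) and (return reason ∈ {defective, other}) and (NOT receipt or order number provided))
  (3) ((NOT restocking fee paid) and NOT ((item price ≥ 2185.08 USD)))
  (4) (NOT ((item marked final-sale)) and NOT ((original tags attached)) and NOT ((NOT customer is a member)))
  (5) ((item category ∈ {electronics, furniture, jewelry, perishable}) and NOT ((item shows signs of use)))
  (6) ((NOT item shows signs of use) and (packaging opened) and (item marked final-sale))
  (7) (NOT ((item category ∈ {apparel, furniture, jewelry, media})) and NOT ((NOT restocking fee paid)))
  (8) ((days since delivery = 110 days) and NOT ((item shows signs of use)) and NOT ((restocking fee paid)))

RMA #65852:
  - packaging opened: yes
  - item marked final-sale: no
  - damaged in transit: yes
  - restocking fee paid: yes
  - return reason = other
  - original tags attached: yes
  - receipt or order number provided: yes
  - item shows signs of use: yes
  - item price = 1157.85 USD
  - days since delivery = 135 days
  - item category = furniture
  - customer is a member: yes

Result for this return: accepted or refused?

Atomic conditions:
  days since delivery ≤ 21 days: 135 ≤ 21 is false
  NOT packaging opened: yes → false
  NOT damaged in transit: yes → false
  return reason ∈ {defective, other}: other is in the set → true
  NOT receipt or order number provided: yes → false
  NOT restocking fee paid: yes → false
  item price ≥ 2185.08 USD: 1157.85 ≥ 2185.08 is false
  item marked final-sale: no → false
  original tags attached: yes → true
  NOT customer is a member: yes → false
  item category ∈ {electronics, furniture, jewelry, perishable}: furniture is in the set → true
  item shows signs of use: yes → true
  NOT item shows signs of use: yes → false
  packaging opened: yes → true
  item category ∈ {apparel, furniture, jewelry, media}: furniture is in the set → true
  days since delivery = 110 days: 135 == 110 is false
  restocking fee paid: yes → true
Combine:
[1.2] NOT false = true
[1] false AND true = false
[2] false AND true AND false = false
[3.2] NOT false = true
[3] false AND true = false
[4.1] NOT false = true
[4.2] NOT true = false
[4.3] NOT false = true
[4] true AND false AND true = false
[5.2] NOT true = false
[5] true AND false = false
[6] false AND true AND false = false
[7.1] NOT true = false
[7.2] NOT false = true
[7] false AND true = false
[8.2] NOT true = false
[8.3] NOT true = false
[8] false AND false AND false = false
[root] false OR false OR false OR false OR false OR false OR false OR false = false
Overall: false → refused

Refused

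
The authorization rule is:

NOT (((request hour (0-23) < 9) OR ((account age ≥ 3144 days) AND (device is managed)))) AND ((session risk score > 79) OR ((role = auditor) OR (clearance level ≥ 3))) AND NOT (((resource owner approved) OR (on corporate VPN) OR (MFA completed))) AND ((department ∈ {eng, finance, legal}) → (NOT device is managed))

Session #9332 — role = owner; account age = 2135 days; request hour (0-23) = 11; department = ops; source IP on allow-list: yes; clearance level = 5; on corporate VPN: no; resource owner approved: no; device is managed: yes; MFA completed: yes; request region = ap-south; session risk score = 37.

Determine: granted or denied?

Denied

Atomic conditions:
  request hour (0-23) < 9: 11 < 9 is false
  account age ≥ 3144 days: 2135 ≥ 3144 is false
  device is managed: yes → true
  session risk score > 79: 37 > 79 is false
  role = auditor: owner == auditor is false
  clearance level ≥ 3: 5 ≥ 3 is true
  resource owner approved: no → false
  on corporate VPN: no → false
  MFA completed: yes → true
  department ∈ {eng, finance, legal}: ops is not in the set → false
  NOT device is managed: yes → false
Combine:
[1.1.2] false AND true = false
[1.1] false OR false = false
[1] NOT false = true
[2.2] false OR true = true
[2] false OR true = true
[3.1] false OR false OR true = true
[3] NOT true = false
[4] false → false (antecedent false ⇒ implication holds) = true
[root] true AND true AND false AND true = false
Overall: false → denied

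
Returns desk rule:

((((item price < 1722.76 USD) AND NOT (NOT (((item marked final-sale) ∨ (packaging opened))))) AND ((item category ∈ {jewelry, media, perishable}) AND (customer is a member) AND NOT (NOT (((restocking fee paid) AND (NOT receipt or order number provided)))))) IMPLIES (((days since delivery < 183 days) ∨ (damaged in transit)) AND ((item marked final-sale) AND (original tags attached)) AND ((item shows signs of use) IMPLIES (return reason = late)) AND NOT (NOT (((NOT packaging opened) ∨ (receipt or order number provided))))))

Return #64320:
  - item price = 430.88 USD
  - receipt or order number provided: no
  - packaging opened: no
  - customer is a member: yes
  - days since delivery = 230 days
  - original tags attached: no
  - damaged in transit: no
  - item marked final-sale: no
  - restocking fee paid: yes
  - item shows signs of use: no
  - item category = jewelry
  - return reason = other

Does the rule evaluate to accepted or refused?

Atomic conditions:
  item price < 1722.76 USD: 430.88 < 1722.76 is true
  item marked final-sale: no → false
  packaging opened: no → false
  item category ∈ {jewelry, media, perishable}: jewelry is in the set → true
  customer is a member: yes → true
  restocking fee paid: yes → true
  NOT receipt or order number provided: no → true
  days since delivery < 183 days: 230 < 183 is false
  damaged in transit: no → false
  original tags attached: no → false
  item shows signs of use: no → false
  return reason = late: other == late is false
  NOT packaging opened: no → true
  receipt or order number provided: no → false
Combine:
[1.1.2.1.1] false OR false = false
[1.1.2.1] NOT false = true
[1.1.2] NOT true = false
[1.1] true AND false = false
[1.2.3.1.1] true AND true = true
[1.2.3.1] NOT true = false
[1.2.3] NOT false = true
[1.2] true AND true AND true = true
[1] false AND true = false
[2.1] false OR false = false
[2.2] false AND false = false
[2.3] false → false (antecedent false ⇒ implication holds) = true
[2.4.1.1] true OR false = true
[2.4.1] NOT true = false
[2.4] NOT false = true
[2] false AND false AND true AND true = false
[root] false → false (antecedent false ⇒ implication holds) = true
Overall: true → accepted

Accepted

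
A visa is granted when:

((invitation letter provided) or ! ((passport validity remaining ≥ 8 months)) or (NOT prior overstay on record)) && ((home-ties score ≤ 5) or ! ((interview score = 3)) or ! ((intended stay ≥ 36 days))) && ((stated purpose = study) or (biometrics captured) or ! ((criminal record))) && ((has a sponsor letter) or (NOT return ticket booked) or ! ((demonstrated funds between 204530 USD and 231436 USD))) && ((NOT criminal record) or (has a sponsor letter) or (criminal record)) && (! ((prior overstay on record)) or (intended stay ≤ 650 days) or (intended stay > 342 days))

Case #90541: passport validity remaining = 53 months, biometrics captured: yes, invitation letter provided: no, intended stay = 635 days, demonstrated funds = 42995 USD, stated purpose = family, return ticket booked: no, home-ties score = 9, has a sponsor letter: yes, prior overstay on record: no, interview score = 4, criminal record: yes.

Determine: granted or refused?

Atomic conditions:
  invitation letter provided: no → false
  passport validity remaining ≥ 8 months: 53 ≥ 8 is true
  NOT prior overstay on record: no → true
  home-ties score ≤ 5: 9 ≤ 5 is false
  interview score = 3: 4 == 3 is false
  intended stay ≥ 36 days: 635 ≥ 36 is true
  stated purpose = study: family == study is false
  biometrics captured: yes → true
  criminal record: yes → true
  has a sponsor letter: yes → true
  NOT return ticket booked: no → true
  demonstrated funds between 204530 USD and 231436 USD: 42995 in [204530, 231436] is false
  NOT criminal record: yes → false
  prior overstay on record: no → false
  intended stay ≤ 650 days: 635 ≤ 650 is true
  intended stay > 342 days: 635 > 342 is true
Combine:
[1.2] NOT true = false
[1] false OR false OR true = true
[2.2] NOT false = true
[2.3] NOT true = false
[2] false OR true OR false = true
[3.3] NOT true = false
[3] false OR true OR false = true
[4.3] NOT false = true
[4] true OR true OR true = true
[5] false OR true OR true = true
[6.1] NOT false = true
[6] true OR true OR true = true
[root] true AND true AND true AND true AND true AND true = true
Overall: true → granted

Granted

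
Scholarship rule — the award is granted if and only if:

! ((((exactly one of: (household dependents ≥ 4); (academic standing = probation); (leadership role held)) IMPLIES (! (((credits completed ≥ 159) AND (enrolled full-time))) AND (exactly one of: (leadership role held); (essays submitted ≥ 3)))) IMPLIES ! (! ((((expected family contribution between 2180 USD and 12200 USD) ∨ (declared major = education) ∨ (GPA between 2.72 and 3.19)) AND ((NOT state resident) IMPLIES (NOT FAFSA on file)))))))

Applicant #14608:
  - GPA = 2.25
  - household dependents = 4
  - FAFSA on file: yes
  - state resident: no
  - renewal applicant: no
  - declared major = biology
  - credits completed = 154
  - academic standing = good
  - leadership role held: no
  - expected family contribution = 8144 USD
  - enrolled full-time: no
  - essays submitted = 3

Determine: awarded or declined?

Atomic conditions:
  household dependents ≥ 4: 4 ≥ 4 is true
  academic standing = probation: good == probation is false
  leadership role held: no → false
  credits completed ≥ 159: 154 ≥ 159 is false
  enrolled full-time: no → false
  essays submitted ≥ 3: 3 ≥ 3 is true
  expected family contribution between 2180 USD and 12200 USD: 8144 in [2180, 12200] is true
  declared major = education: biology == education is false
  GPA between 2.72 and 3.19: 2.25 in [2.72, 3.19] is false
  NOT state resident: no → true
  NOT FAFSA on file: yes → false
Combine:
[1.1.1] exactly-one(true, false, false) = true
[1.1.2.1.1] false AND false = false
[1.1.2.1] NOT false = true
[1.1.2.2] exactly-one(false, true) = true
[1.1.2] true AND true = true
[1.1] true → true = true
[1.2.1.1.1] true OR false OR false = true
[1.2.1.1.2] true → false = false
[1.2.1.1] true AND false = false
[1.2.1] NOT false = true
[1.2] NOT true = false
[1] true → false = false
[root] NOT false = true
Overall: true → awarded

Awarded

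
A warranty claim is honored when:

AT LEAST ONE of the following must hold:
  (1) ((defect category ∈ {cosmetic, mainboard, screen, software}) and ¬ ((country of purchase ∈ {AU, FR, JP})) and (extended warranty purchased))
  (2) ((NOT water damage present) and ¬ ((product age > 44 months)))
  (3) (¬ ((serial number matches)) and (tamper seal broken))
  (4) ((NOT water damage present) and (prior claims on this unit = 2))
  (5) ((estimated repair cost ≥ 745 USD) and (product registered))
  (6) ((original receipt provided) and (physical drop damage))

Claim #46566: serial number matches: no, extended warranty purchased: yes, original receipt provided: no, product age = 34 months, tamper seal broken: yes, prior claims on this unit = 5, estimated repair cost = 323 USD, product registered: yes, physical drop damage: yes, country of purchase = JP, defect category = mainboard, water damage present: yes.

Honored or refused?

Honored

Atomic conditions:
  defect category ∈ {cosmetic, mainboard, screen, software}: mainboard is in the set → true
  country of purchase ∈ {AU, FR, JP}: JP is in the set → true
  extended warranty purchased: yes → true
  NOT water damage present: yes → false
  product age > 44 months: 34 > 44 is false
  serial number matches: no → false
  tamper seal broken: yes → true
  prior claims on this unit = 2: 5 == 2 is false
  estimated repair cost ≥ 745 USD: 323 ≥ 745 is false
  product registered: yes → true
  original receipt provided: no → false
  physical drop damage: yes → true
Combine:
[1.2] NOT true = false
[1] true AND false AND true = false
[2.2] NOT false = true
[2] false AND true = false
[3.1] NOT false = true
[3] true AND true = true
[4] false AND false = false
[5] false AND true = false
[6] false AND true = false
[root] false OR false OR true OR false OR false OR false = true
Overall: true → honored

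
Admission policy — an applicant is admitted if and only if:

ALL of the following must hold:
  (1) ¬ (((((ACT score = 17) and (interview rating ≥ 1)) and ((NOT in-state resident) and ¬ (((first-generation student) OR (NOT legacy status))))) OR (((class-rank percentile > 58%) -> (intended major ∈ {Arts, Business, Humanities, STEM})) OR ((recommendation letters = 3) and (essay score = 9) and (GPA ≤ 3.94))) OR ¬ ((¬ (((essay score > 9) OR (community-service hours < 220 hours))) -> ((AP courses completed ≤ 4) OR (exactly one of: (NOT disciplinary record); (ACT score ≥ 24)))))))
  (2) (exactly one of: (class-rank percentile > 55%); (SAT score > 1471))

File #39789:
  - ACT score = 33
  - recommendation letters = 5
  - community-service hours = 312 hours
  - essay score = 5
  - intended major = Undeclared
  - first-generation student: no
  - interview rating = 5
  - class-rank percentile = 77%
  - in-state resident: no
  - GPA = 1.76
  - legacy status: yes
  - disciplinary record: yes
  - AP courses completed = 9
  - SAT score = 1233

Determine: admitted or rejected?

Admitted

Atomic conditions:
  ACT score = 17: 33 == 17 is false
  interview rating ≥ 1: 5 ≥ 1 is true
  NOT in-state resident: no → true
  first-generation student: no → false
  NOT legacy status: yes → false
  class-rank percentile > 58%: 77 > 58 is true
  intended major ∈ {Arts, Business, Humanities, STEM}: Undeclared is not in the set → false
  recommendation letters = 3: 5 == 3 is false
  essay score = 9: 5 == 9 is false
  GPA ≤ 3.94: 1.76 ≤ 3.94 is true
  essay score > 9: 5 > 9 is false
  community-service hours < 220 hours: 312 < 220 is false
  AP courses completed ≤ 4: 9 ≤ 4 is false
  NOT disciplinary record: yes → false
  ACT score ≥ 24: 33 ≥ 24 is true
  class-rank percentile > 55%: 77 > 55 is true
  SAT score > 1471: 1233 > 1471 is false
Combine:
[1.1.1.1] false AND true = false
[1.1.1.2.2.1] false OR false = false
[1.1.1.2.2] NOT false = true
[1.1.1.2] true AND true = true
[1.1.1] false AND true = false
[1.1.2.1] true → false = false
[1.1.2.2] false AND false AND true = false
[1.1.2] false OR false = false
[1.1.3.1.1.1] false OR false = false
[1.1.3.1.1] NOT false = true
[1.1.3.1.2.2] exactly-one(false, true) = true
[1.1.3.1.2] false OR true = true
[1.1.3.1] true → true = true
[1.1.3] NOT true = false
[1.1] false OR false OR false = false
[1] NOT false = true
[2] exactly-one(true, false) = true
[root] true AND true = true
Overall: true → admitted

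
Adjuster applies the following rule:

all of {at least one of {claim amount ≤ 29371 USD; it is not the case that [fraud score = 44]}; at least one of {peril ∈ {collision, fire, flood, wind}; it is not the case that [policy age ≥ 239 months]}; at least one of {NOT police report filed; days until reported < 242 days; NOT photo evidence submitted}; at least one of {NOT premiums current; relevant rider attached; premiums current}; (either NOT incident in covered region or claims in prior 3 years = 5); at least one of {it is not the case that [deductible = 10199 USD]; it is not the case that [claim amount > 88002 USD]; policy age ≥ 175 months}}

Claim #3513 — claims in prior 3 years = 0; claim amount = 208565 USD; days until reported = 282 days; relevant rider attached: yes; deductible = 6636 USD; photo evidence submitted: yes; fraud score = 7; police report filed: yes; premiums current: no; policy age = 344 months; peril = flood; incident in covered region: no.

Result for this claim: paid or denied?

Atomic conditions:
  claim amount ≤ 29371 USD: 208565 ≤ 29371 is false
  fraud score = 44: 7 == 44 is false
  peril ∈ {collision, fire, flood, wind}: flood is in the set → true
  policy age ≥ 239 months: 344 ≥ 239 is true
  NOT police report filed: yes → false
  days until reported < 242 days: 282 < 242 is false
  NOT photo evidence submitted: yes → false
  NOT premiums current: no → true
  relevant rider attached: yes → true
  premiums current: no → false
  NOT incident in covered region: no → true
  claims in prior 3 years = 5: 0 == 5 is false
  deductible = 10199 USD: 6636 == 10199 is false
  claim amount > 88002 USD: 208565 > 88002 is true
  policy age ≥ 175 months: 344 ≥ 175 is true
Combine:
[1.2] NOT false = true
[1] false OR true = true
[2.2] NOT true = false
[2] true OR false = true
[3] false OR false OR false = false
[4] true OR true OR false = true
[5] true OR false = true
[6.1] NOT false = true
[6.2] NOT true = false
[6] true OR false OR true = true
[root] true AND true AND false AND true AND true AND true = false
Overall: false → denied

Denied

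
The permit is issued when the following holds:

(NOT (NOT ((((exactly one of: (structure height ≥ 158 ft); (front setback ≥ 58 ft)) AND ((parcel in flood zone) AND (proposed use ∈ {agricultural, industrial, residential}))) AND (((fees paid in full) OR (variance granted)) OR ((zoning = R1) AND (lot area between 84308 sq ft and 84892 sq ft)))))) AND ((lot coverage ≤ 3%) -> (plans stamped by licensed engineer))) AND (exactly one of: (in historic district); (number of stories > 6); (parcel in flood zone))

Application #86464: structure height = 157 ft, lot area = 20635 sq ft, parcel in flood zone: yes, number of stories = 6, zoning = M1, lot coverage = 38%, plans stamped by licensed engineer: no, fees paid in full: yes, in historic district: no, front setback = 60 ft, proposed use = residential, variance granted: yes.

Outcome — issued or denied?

Issued

Atomic conditions:
  structure height ≥ 158 ft: 157 ≥ 158 is false
  front setback ≥ 58 ft: 60 ≥ 58 is true
  parcel in flood zone: yes → true
  proposed use ∈ {agricultural, industrial, residential}: residential is in the set → true
  fees paid in full: yes → true
  variance granted: yes → true
  zoning = R1: M1 == R1 is false
  lot area between 84308 sq ft and 84892 sq ft: 20635 in [84308, 84892] is false
  lot coverage ≤ 3%: 38 ≤ 3 is false
  plans stamped by licensed engineer: no → false
  in historic district: no → false
  number of stories > 6: 6 > 6 is false
Combine:
[1.1.1.1.1.1] exactly-one(false, true) = true
[1.1.1.1.1.2] true AND true = true
[1.1.1.1.1] true AND true = true
[1.1.1.1.2.1] true OR true = true
[1.1.1.1.2.2] false AND false = false
[1.1.1.1.2] true OR false = true
[1.1.1.1] true AND true = true
[1.1.1] NOT true = false
[1.1] NOT false = true
[1.2] false → false (antecedent false ⇒ implication holds) = true
[1] true AND true = true
[2] exactly-one(false, false, true) = true
[root] true AND true = true
Overall: true → issued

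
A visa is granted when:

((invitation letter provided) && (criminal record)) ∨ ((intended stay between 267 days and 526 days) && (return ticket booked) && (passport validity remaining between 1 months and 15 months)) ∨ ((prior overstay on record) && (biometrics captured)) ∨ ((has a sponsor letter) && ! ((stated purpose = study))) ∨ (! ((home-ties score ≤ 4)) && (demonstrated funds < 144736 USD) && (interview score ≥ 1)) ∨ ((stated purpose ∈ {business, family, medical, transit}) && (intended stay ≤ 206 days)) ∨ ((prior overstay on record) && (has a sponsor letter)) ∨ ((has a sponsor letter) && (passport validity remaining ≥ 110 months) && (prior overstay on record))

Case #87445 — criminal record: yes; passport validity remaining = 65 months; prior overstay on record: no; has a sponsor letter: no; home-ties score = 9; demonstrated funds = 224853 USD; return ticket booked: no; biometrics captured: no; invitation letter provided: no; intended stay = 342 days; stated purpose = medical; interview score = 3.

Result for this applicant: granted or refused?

Refused

Atomic conditions:
  invitation letter provided: no → false
  criminal record: yes → true
  intended stay between 267 days and 526 days: 342 in [267, 526] is true
  return ticket booked: no → false
  passport validity remaining between 1 months and 15 months: 65 in [1, 15] is false
  prior overstay on record: no → false
  biometrics captured: no → false
  has a sponsor letter: no → false
  stated purpose = study: medical == study is false
  home-ties score ≤ 4: 9 ≤ 4 is false
  demonstrated funds < 144736 USD: 224853 < 144736 is false
  interview score ≥ 1: 3 ≥ 1 is true
  stated purpose ∈ {business, family, medical, transit}: medical is in the set → true
  intended stay ≤ 206 days: 342 ≤ 206 is false
  passport validity remaining ≥ 110 months: 65 ≥ 110 is false
Combine:
[1] false AND true = false
[2] true AND false AND false = false
[3] false AND false = false
[4.2] NOT false = true
[4] false AND true = false
[5.1] NOT false = true
[5] true AND false AND true = false
[6] true AND false = false
[7] false AND false = false
[8] false AND false AND false = false
[root] false OR false OR false OR false OR false OR false OR false OR false = false
Overall: false → refused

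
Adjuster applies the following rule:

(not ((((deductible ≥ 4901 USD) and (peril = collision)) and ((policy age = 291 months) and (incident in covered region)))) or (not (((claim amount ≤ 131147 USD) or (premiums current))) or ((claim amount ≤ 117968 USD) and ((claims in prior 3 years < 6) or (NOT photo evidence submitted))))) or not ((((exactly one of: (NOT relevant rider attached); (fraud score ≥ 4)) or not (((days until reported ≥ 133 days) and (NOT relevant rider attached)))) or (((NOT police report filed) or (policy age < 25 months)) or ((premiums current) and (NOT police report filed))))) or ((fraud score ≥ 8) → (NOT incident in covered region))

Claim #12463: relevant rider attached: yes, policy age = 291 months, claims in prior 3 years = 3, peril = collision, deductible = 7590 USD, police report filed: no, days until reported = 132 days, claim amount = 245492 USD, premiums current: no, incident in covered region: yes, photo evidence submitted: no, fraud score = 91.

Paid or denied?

Atomic conditions:
  deductible ≥ 4901 USD: 7590 ≥ 4901 is true
  peril = collision: collision == collision is true
  policy age = 291 months: 291 == 291 is true
  incident in covered region: yes → true
  claim amount ≤ 131147 USD: 245492 ≤ 131147 is false
  premiums current: no → false
  claim amount ≤ 117968 USD: 245492 ≤ 117968 is false
  claims in prior 3 years < 6: 3 < 6 is true
  NOT photo evidence submitted: no → true
  NOT relevant rider attached: yes → false
  fraud score ≥ 4: 91 ≥ 4 is true
  days until reported ≥ 133 days: 132 ≥ 133 is false
  NOT police report filed: no → true
  policy age < 25 months: 291 < 25 is false
  fraud score ≥ 8: 91 ≥ 8 is true
  NOT incident in covered region: yes → false
Combine:
[1.1.1.1] true AND true = true
[1.1.1.2] true AND true = true
[1.1.1] true AND true = true
[1.1] NOT true = false
[1.2.1.1] false OR false = false
[1.2.1] NOT false = true
[1.2.2.2] true OR true = true
[1.2.2] false AND true = false
[1.2] true OR false = true
[1] false OR true = true
[2.1.1.1] exactly-one(false, true) = true
[2.1.1.2.1] false AND false = false
[2.1.1.2] NOT false = true
[2.1.1] true OR true = true
[2.1.2.1] true OR false = true
[2.1.2.2] false AND true = false
[2.1.2] true OR false = true
[2.1] true OR true = true
[2] NOT true = false
[3] true → false = false
[root] true OR false OR false = true
Overall: true → paid

Paid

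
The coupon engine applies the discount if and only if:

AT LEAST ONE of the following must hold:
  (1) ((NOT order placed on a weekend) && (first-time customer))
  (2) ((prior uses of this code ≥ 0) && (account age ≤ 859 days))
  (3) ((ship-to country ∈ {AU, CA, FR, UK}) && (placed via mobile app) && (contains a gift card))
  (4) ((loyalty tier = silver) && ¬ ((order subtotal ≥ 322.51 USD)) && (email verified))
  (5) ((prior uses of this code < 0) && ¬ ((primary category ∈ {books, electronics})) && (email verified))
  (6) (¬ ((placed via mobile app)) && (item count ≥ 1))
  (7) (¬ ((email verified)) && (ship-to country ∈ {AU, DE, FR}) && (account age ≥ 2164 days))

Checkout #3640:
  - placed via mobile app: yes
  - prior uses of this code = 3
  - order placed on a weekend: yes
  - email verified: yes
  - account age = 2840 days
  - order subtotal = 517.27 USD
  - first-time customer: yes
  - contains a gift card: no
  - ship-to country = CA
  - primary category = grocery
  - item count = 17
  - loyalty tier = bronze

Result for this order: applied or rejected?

Atomic conditions:
  NOT order placed on a weekend: yes → false
  first-time customer: yes → true
  prior uses of this code ≥ 0: 3 ≥ 0 is true
  account age ≤ 859 days: 2840 ≤ 859 is false
  ship-to country ∈ {AU, CA, FR, UK}: CA is in the set → true
  placed via mobile app: yes → true
  contains a gift card: no → false
  loyalty tier = silver: bronze == silver is false
  order subtotal ≥ 322.51 USD: 517.27 ≥ 322.51 is true
  email verified: yes → true
  prior uses of this code < 0: 3 < 0 is false
  primary category ∈ {books, electronics}: grocery is not in the set → false
  item count ≥ 1: 17 ≥ 1 is true
  ship-to country ∈ {AU, DE, FR}: CA is not in the set → false
  account age ≥ 2164 days: 2840 ≥ 2164 is true
Combine:
[1] false AND true = false
[2] true AND false = false
[3] true AND true AND false = false
[4.2] NOT true = false
[4] false AND false AND true = false
[5.2] NOT false = true
[5] false AND true AND true = false
[6.1] NOT true = false
[6] false AND true = false
[7.1] NOT true = false
[7] false AND false AND true = false
[root] false OR false OR false OR false OR false OR false OR false = false
Overall: false → rejected

Rejected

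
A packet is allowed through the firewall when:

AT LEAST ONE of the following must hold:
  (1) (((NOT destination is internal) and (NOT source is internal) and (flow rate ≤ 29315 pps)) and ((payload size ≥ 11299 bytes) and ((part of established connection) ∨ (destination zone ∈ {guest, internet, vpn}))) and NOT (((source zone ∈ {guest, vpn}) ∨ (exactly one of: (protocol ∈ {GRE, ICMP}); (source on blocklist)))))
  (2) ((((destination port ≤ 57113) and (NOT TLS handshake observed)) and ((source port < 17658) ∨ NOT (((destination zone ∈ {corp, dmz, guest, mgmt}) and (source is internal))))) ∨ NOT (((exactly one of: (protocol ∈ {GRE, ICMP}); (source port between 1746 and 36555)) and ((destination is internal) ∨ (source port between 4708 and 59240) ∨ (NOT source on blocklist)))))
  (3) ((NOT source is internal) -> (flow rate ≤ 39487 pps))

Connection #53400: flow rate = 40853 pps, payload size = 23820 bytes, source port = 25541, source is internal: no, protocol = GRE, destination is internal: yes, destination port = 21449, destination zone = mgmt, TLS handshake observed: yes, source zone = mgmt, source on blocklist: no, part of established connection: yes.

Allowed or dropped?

Allowed

Atomic conditions:
  NOT destination is internal: yes → false
  NOT source is internal: no → true
  flow rate ≤ 29315 pps: 40853 ≤ 29315 is false
  payload size ≥ 11299 bytes: 23820 ≥ 11299 is true
  part of established connection: yes → true
  destination zone ∈ {guest, internet, vpn}: mgmt is not in the set → false
  source zone ∈ {guest, vpn}: mgmt is not in the set → false
  protocol ∈ {GRE, ICMP}: GRE is in the set → true
  source on blocklist: no → false
  destination port ≤ 57113: 21449 ≤ 57113 is true
  NOT TLS handshake observed: yes → false
  source port < 17658: 25541 < 17658 is false
  destination zone ∈ {corp, dmz, guest, mgmt}: mgmt is in the set → true
  source is internal: no → false
  source port between 1746 and 36555: 25541 in [1746, 36555] is true
  destination is internal: yes → true
  source port between 4708 and 59240: 25541 in [4708, 59240] is true
  NOT source on blocklist: no → true
  flow rate ≤ 39487 pps: 40853 ≤ 39487 is false
Combine:
[1.1] false AND true AND false = false
[1.2.2] true OR false = true
[1.2] true AND true = true
[1.3.1.2] exactly-one(true, false) = true
[1.3.1] false OR true = true
[1.3] NOT true = false
[1] false AND true AND false = false
[2.1.1] true AND false = false
[2.1.2.2.1] true AND false = false
[2.1.2.2] NOT false = true
[2.1.2] false OR true = true
[2.1] false AND true = false
[2.2.1.1] exactly-one(true, true) = false
[2.2.1.2] true OR true OR true = true
[2.2.1] false AND true = false
[2.2] NOT false = true
[2] false OR true = true
[3] true → false = false
[root] false OR true OR false = true
Overall: true → allowed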